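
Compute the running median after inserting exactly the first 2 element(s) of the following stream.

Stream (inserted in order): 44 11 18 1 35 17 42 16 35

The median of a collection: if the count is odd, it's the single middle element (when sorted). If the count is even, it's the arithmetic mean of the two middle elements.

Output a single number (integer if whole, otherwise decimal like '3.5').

Answer: 27.5

Derivation:
Step 1: insert 44 -> lo=[44] (size 1, max 44) hi=[] (size 0) -> median=44
Step 2: insert 11 -> lo=[11] (size 1, max 11) hi=[44] (size 1, min 44) -> median=27.5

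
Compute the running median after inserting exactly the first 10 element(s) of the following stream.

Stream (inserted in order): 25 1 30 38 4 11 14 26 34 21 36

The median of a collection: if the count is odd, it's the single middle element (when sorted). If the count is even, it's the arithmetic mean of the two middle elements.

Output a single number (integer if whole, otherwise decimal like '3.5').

Answer: 23

Derivation:
Step 1: insert 25 -> lo=[25] (size 1, max 25) hi=[] (size 0) -> median=25
Step 2: insert 1 -> lo=[1] (size 1, max 1) hi=[25] (size 1, min 25) -> median=13
Step 3: insert 30 -> lo=[1, 25] (size 2, max 25) hi=[30] (size 1, min 30) -> median=25
Step 4: insert 38 -> lo=[1, 25] (size 2, max 25) hi=[30, 38] (size 2, min 30) -> median=27.5
Step 5: insert 4 -> lo=[1, 4, 25] (size 3, max 25) hi=[30, 38] (size 2, min 30) -> median=25
Step 6: insert 11 -> lo=[1, 4, 11] (size 3, max 11) hi=[25, 30, 38] (size 3, min 25) -> median=18
Step 7: insert 14 -> lo=[1, 4, 11, 14] (size 4, max 14) hi=[25, 30, 38] (size 3, min 25) -> median=14
Step 8: insert 26 -> lo=[1, 4, 11, 14] (size 4, max 14) hi=[25, 26, 30, 38] (size 4, min 25) -> median=19.5
Step 9: insert 34 -> lo=[1, 4, 11, 14, 25] (size 5, max 25) hi=[26, 30, 34, 38] (size 4, min 26) -> median=25
Step 10: insert 21 -> lo=[1, 4, 11, 14, 21] (size 5, max 21) hi=[25, 26, 30, 34, 38] (size 5, min 25) -> median=23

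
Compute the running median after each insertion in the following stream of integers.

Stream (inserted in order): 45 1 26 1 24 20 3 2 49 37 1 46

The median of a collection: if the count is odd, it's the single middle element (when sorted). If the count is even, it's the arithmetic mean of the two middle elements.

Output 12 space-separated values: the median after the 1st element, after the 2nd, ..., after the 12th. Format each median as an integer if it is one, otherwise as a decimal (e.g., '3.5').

Step 1: insert 45 -> lo=[45] (size 1, max 45) hi=[] (size 0) -> median=45
Step 2: insert 1 -> lo=[1] (size 1, max 1) hi=[45] (size 1, min 45) -> median=23
Step 3: insert 26 -> lo=[1, 26] (size 2, max 26) hi=[45] (size 1, min 45) -> median=26
Step 4: insert 1 -> lo=[1, 1] (size 2, max 1) hi=[26, 45] (size 2, min 26) -> median=13.5
Step 5: insert 24 -> lo=[1, 1, 24] (size 3, max 24) hi=[26, 45] (size 2, min 26) -> median=24
Step 6: insert 20 -> lo=[1, 1, 20] (size 3, max 20) hi=[24, 26, 45] (size 3, min 24) -> median=22
Step 7: insert 3 -> lo=[1, 1, 3, 20] (size 4, max 20) hi=[24, 26, 45] (size 3, min 24) -> median=20
Step 8: insert 2 -> lo=[1, 1, 2, 3] (size 4, max 3) hi=[20, 24, 26, 45] (size 4, min 20) -> median=11.5
Step 9: insert 49 -> lo=[1, 1, 2, 3, 20] (size 5, max 20) hi=[24, 26, 45, 49] (size 4, min 24) -> median=20
Step 10: insert 37 -> lo=[1, 1, 2, 3, 20] (size 5, max 20) hi=[24, 26, 37, 45, 49] (size 5, min 24) -> median=22
Step 11: insert 1 -> lo=[1, 1, 1, 2, 3, 20] (size 6, max 20) hi=[24, 26, 37, 45, 49] (size 5, min 24) -> median=20
Step 12: insert 46 -> lo=[1, 1, 1, 2, 3, 20] (size 6, max 20) hi=[24, 26, 37, 45, 46, 49] (size 6, min 24) -> median=22

Answer: 45 23 26 13.5 24 22 20 11.5 20 22 20 22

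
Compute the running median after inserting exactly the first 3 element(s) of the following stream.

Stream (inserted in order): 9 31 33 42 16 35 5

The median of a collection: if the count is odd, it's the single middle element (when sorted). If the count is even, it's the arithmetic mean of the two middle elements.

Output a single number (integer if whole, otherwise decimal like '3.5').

Step 1: insert 9 -> lo=[9] (size 1, max 9) hi=[] (size 0) -> median=9
Step 2: insert 31 -> lo=[9] (size 1, max 9) hi=[31] (size 1, min 31) -> median=20
Step 3: insert 33 -> lo=[9, 31] (size 2, max 31) hi=[33] (size 1, min 33) -> median=31

Answer: 31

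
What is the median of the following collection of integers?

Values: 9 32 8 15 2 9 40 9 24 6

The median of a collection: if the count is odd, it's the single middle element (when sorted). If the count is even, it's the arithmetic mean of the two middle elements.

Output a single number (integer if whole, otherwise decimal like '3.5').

Answer: 9

Derivation:
Step 1: insert 9 -> lo=[9] (size 1, max 9) hi=[] (size 0) -> median=9
Step 2: insert 32 -> lo=[9] (size 1, max 9) hi=[32] (size 1, min 32) -> median=20.5
Step 3: insert 8 -> lo=[8, 9] (size 2, max 9) hi=[32] (size 1, min 32) -> median=9
Step 4: insert 15 -> lo=[8, 9] (size 2, max 9) hi=[15, 32] (size 2, min 15) -> median=12
Step 5: insert 2 -> lo=[2, 8, 9] (size 3, max 9) hi=[15, 32] (size 2, min 15) -> median=9
Step 6: insert 9 -> lo=[2, 8, 9] (size 3, max 9) hi=[9, 15, 32] (size 3, min 9) -> median=9
Step 7: insert 40 -> lo=[2, 8, 9, 9] (size 4, max 9) hi=[15, 32, 40] (size 3, min 15) -> median=9
Step 8: insert 9 -> lo=[2, 8, 9, 9] (size 4, max 9) hi=[9, 15, 32, 40] (size 4, min 9) -> median=9
Step 9: insert 24 -> lo=[2, 8, 9, 9, 9] (size 5, max 9) hi=[15, 24, 32, 40] (size 4, min 15) -> median=9
Step 10: insert 6 -> lo=[2, 6, 8, 9, 9] (size 5, max 9) hi=[9, 15, 24, 32, 40] (size 5, min 9) -> median=9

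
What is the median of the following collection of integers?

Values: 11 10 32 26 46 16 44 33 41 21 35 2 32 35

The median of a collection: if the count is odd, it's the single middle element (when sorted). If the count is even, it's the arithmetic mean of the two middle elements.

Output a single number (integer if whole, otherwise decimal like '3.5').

Answer: 32

Derivation:
Step 1: insert 11 -> lo=[11] (size 1, max 11) hi=[] (size 0) -> median=11
Step 2: insert 10 -> lo=[10] (size 1, max 10) hi=[11] (size 1, min 11) -> median=10.5
Step 3: insert 32 -> lo=[10, 11] (size 2, max 11) hi=[32] (size 1, min 32) -> median=11
Step 4: insert 26 -> lo=[10, 11] (size 2, max 11) hi=[26, 32] (size 2, min 26) -> median=18.5
Step 5: insert 46 -> lo=[10, 11, 26] (size 3, max 26) hi=[32, 46] (size 2, min 32) -> median=26
Step 6: insert 16 -> lo=[10, 11, 16] (size 3, max 16) hi=[26, 32, 46] (size 3, min 26) -> median=21
Step 7: insert 44 -> lo=[10, 11, 16, 26] (size 4, max 26) hi=[32, 44, 46] (size 3, min 32) -> median=26
Step 8: insert 33 -> lo=[10, 11, 16, 26] (size 4, max 26) hi=[32, 33, 44, 46] (size 4, min 32) -> median=29
Step 9: insert 41 -> lo=[10, 11, 16, 26, 32] (size 5, max 32) hi=[33, 41, 44, 46] (size 4, min 33) -> median=32
Step 10: insert 21 -> lo=[10, 11, 16, 21, 26] (size 5, max 26) hi=[32, 33, 41, 44, 46] (size 5, min 32) -> median=29
Step 11: insert 35 -> lo=[10, 11, 16, 21, 26, 32] (size 6, max 32) hi=[33, 35, 41, 44, 46] (size 5, min 33) -> median=32
Step 12: insert 2 -> lo=[2, 10, 11, 16, 21, 26] (size 6, max 26) hi=[32, 33, 35, 41, 44, 46] (size 6, min 32) -> median=29
Step 13: insert 32 -> lo=[2, 10, 11, 16, 21, 26, 32] (size 7, max 32) hi=[32, 33, 35, 41, 44, 46] (size 6, min 32) -> median=32
Step 14: insert 35 -> lo=[2, 10, 11, 16, 21, 26, 32] (size 7, max 32) hi=[32, 33, 35, 35, 41, 44, 46] (size 7, min 32) -> median=32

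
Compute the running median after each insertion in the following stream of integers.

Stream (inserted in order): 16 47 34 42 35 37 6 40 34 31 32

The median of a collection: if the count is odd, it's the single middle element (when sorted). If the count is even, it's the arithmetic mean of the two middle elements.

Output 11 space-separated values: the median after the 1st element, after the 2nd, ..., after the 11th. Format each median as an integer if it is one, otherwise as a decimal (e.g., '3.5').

Step 1: insert 16 -> lo=[16] (size 1, max 16) hi=[] (size 0) -> median=16
Step 2: insert 47 -> lo=[16] (size 1, max 16) hi=[47] (size 1, min 47) -> median=31.5
Step 3: insert 34 -> lo=[16, 34] (size 2, max 34) hi=[47] (size 1, min 47) -> median=34
Step 4: insert 42 -> lo=[16, 34] (size 2, max 34) hi=[42, 47] (size 2, min 42) -> median=38
Step 5: insert 35 -> lo=[16, 34, 35] (size 3, max 35) hi=[42, 47] (size 2, min 42) -> median=35
Step 6: insert 37 -> lo=[16, 34, 35] (size 3, max 35) hi=[37, 42, 47] (size 3, min 37) -> median=36
Step 7: insert 6 -> lo=[6, 16, 34, 35] (size 4, max 35) hi=[37, 42, 47] (size 3, min 37) -> median=35
Step 8: insert 40 -> lo=[6, 16, 34, 35] (size 4, max 35) hi=[37, 40, 42, 47] (size 4, min 37) -> median=36
Step 9: insert 34 -> lo=[6, 16, 34, 34, 35] (size 5, max 35) hi=[37, 40, 42, 47] (size 4, min 37) -> median=35
Step 10: insert 31 -> lo=[6, 16, 31, 34, 34] (size 5, max 34) hi=[35, 37, 40, 42, 47] (size 5, min 35) -> median=34.5
Step 11: insert 32 -> lo=[6, 16, 31, 32, 34, 34] (size 6, max 34) hi=[35, 37, 40, 42, 47] (size 5, min 35) -> median=34

Answer: 16 31.5 34 38 35 36 35 36 35 34.5 34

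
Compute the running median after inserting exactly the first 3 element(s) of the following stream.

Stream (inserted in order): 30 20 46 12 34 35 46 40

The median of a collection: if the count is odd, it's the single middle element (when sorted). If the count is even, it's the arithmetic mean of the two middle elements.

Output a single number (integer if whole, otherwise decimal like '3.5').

Step 1: insert 30 -> lo=[30] (size 1, max 30) hi=[] (size 0) -> median=30
Step 2: insert 20 -> lo=[20] (size 1, max 20) hi=[30] (size 1, min 30) -> median=25
Step 3: insert 46 -> lo=[20, 30] (size 2, max 30) hi=[46] (size 1, min 46) -> median=30

Answer: 30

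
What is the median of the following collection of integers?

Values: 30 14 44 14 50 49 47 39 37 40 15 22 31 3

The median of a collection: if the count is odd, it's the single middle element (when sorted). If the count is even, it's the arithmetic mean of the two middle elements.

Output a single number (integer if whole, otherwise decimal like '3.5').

Answer: 34

Derivation:
Step 1: insert 30 -> lo=[30] (size 1, max 30) hi=[] (size 0) -> median=30
Step 2: insert 14 -> lo=[14] (size 1, max 14) hi=[30] (size 1, min 30) -> median=22
Step 3: insert 44 -> lo=[14, 30] (size 2, max 30) hi=[44] (size 1, min 44) -> median=30
Step 4: insert 14 -> lo=[14, 14] (size 2, max 14) hi=[30, 44] (size 2, min 30) -> median=22
Step 5: insert 50 -> lo=[14, 14, 30] (size 3, max 30) hi=[44, 50] (size 2, min 44) -> median=30
Step 6: insert 49 -> lo=[14, 14, 30] (size 3, max 30) hi=[44, 49, 50] (size 3, min 44) -> median=37
Step 7: insert 47 -> lo=[14, 14, 30, 44] (size 4, max 44) hi=[47, 49, 50] (size 3, min 47) -> median=44
Step 8: insert 39 -> lo=[14, 14, 30, 39] (size 4, max 39) hi=[44, 47, 49, 50] (size 4, min 44) -> median=41.5
Step 9: insert 37 -> lo=[14, 14, 30, 37, 39] (size 5, max 39) hi=[44, 47, 49, 50] (size 4, min 44) -> median=39
Step 10: insert 40 -> lo=[14, 14, 30, 37, 39] (size 5, max 39) hi=[40, 44, 47, 49, 50] (size 5, min 40) -> median=39.5
Step 11: insert 15 -> lo=[14, 14, 15, 30, 37, 39] (size 6, max 39) hi=[40, 44, 47, 49, 50] (size 5, min 40) -> median=39
Step 12: insert 22 -> lo=[14, 14, 15, 22, 30, 37] (size 6, max 37) hi=[39, 40, 44, 47, 49, 50] (size 6, min 39) -> median=38
Step 13: insert 31 -> lo=[14, 14, 15, 22, 30, 31, 37] (size 7, max 37) hi=[39, 40, 44, 47, 49, 50] (size 6, min 39) -> median=37
Step 14: insert 3 -> lo=[3, 14, 14, 15, 22, 30, 31] (size 7, max 31) hi=[37, 39, 40, 44, 47, 49, 50] (size 7, min 37) -> median=34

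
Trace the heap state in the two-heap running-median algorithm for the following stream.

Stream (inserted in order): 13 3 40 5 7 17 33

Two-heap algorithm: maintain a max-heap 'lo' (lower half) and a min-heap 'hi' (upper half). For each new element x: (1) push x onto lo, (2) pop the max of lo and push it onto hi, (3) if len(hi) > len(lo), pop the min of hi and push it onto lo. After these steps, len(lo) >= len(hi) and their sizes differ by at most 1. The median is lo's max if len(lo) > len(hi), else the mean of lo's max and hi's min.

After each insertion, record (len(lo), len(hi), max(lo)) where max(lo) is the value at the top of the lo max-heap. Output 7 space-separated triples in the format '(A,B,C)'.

Answer: (1,0,13) (1,1,3) (2,1,13) (2,2,5) (3,2,7) (3,3,7) (4,3,13)

Derivation:
Step 1: insert 13 -> lo=[13] hi=[] -> (len(lo)=1, len(hi)=0, max(lo)=13)
Step 2: insert 3 -> lo=[3] hi=[13] -> (len(lo)=1, len(hi)=1, max(lo)=3)
Step 3: insert 40 -> lo=[3, 13] hi=[40] -> (len(lo)=2, len(hi)=1, max(lo)=13)
Step 4: insert 5 -> lo=[3, 5] hi=[13, 40] -> (len(lo)=2, len(hi)=2, max(lo)=5)
Step 5: insert 7 -> lo=[3, 5, 7] hi=[13, 40] -> (len(lo)=3, len(hi)=2, max(lo)=7)
Step 6: insert 17 -> lo=[3, 5, 7] hi=[13, 17, 40] -> (len(lo)=3, len(hi)=3, max(lo)=7)
Step 7: insert 33 -> lo=[3, 5, 7, 13] hi=[17, 33, 40] -> (len(lo)=4, len(hi)=3, max(lo)=13)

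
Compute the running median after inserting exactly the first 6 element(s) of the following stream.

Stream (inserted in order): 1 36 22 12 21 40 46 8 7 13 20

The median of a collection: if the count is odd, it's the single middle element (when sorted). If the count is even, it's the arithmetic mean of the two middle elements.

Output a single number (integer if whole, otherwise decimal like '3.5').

Answer: 21.5

Derivation:
Step 1: insert 1 -> lo=[1] (size 1, max 1) hi=[] (size 0) -> median=1
Step 2: insert 36 -> lo=[1] (size 1, max 1) hi=[36] (size 1, min 36) -> median=18.5
Step 3: insert 22 -> lo=[1, 22] (size 2, max 22) hi=[36] (size 1, min 36) -> median=22
Step 4: insert 12 -> lo=[1, 12] (size 2, max 12) hi=[22, 36] (size 2, min 22) -> median=17
Step 5: insert 21 -> lo=[1, 12, 21] (size 3, max 21) hi=[22, 36] (size 2, min 22) -> median=21
Step 6: insert 40 -> lo=[1, 12, 21] (size 3, max 21) hi=[22, 36, 40] (size 3, min 22) -> median=21.5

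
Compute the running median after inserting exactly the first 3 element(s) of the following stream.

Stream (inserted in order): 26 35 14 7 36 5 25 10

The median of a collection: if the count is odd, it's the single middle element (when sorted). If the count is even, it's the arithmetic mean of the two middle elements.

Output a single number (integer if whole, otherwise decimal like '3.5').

Answer: 26

Derivation:
Step 1: insert 26 -> lo=[26] (size 1, max 26) hi=[] (size 0) -> median=26
Step 2: insert 35 -> lo=[26] (size 1, max 26) hi=[35] (size 1, min 35) -> median=30.5
Step 3: insert 14 -> lo=[14, 26] (size 2, max 26) hi=[35] (size 1, min 35) -> median=26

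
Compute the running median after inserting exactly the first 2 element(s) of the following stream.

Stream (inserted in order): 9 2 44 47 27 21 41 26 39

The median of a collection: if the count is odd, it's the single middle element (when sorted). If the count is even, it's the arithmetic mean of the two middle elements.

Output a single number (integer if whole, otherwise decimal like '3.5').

Step 1: insert 9 -> lo=[9] (size 1, max 9) hi=[] (size 0) -> median=9
Step 2: insert 2 -> lo=[2] (size 1, max 2) hi=[9] (size 1, min 9) -> median=5.5

Answer: 5.5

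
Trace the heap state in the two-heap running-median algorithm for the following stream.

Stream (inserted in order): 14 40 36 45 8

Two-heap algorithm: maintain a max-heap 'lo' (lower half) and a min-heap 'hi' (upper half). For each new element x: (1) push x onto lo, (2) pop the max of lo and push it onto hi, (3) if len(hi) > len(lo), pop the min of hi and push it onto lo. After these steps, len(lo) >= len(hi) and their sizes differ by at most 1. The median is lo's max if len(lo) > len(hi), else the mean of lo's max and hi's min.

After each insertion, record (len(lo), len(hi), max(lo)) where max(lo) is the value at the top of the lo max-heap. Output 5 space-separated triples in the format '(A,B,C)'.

Step 1: insert 14 -> lo=[14] hi=[] -> (len(lo)=1, len(hi)=0, max(lo)=14)
Step 2: insert 40 -> lo=[14] hi=[40] -> (len(lo)=1, len(hi)=1, max(lo)=14)
Step 3: insert 36 -> lo=[14, 36] hi=[40] -> (len(lo)=2, len(hi)=1, max(lo)=36)
Step 4: insert 45 -> lo=[14, 36] hi=[40, 45] -> (len(lo)=2, len(hi)=2, max(lo)=36)
Step 5: insert 8 -> lo=[8, 14, 36] hi=[40, 45] -> (len(lo)=3, len(hi)=2, max(lo)=36)

Answer: (1,0,14) (1,1,14) (2,1,36) (2,2,36) (3,2,36)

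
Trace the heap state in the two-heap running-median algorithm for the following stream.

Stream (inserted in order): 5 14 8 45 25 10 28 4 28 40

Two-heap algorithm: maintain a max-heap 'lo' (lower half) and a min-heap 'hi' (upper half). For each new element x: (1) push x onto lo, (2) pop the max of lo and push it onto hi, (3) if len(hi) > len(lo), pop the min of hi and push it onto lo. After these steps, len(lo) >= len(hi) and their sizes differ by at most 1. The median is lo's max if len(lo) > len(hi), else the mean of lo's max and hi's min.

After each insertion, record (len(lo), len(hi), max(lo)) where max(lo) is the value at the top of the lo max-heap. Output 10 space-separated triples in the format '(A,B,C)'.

Step 1: insert 5 -> lo=[5] hi=[] -> (len(lo)=1, len(hi)=0, max(lo)=5)
Step 2: insert 14 -> lo=[5] hi=[14] -> (len(lo)=1, len(hi)=1, max(lo)=5)
Step 3: insert 8 -> lo=[5, 8] hi=[14] -> (len(lo)=2, len(hi)=1, max(lo)=8)
Step 4: insert 45 -> lo=[5, 8] hi=[14, 45] -> (len(lo)=2, len(hi)=2, max(lo)=8)
Step 5: insert 25 -> lo=[5, 8, 14] hi=[25, 45] -> (len(lo)=3, len(hi)=2, max(lo)=14)
Step 6: insert 10 -> lo=[5, 8, 10] hi=[14, 25, 45] -> (len(lo)=3, len(hi)=3, max(lo)=10)
Step 7: insert 28 -> lo=[5, 8, 10, 14] hi=[25, 28, 45] -> (len(lo)=4, len(hi)=3, max(lo)=14)
Step 8: insert 4 -> lo=[4, 5, 8, 10] hi=[14, 25, 28, 45] -> (len(lo)=4, len(hi)=4, max(lo)=10)
Step 9: insert 28 -> lo=[4, 5, 8, 10, 14] hi=[25, 28, 28, 45] -> (len(lo)=5, len(hi)=4, max(lo)=14)
Step 10: insert 40 -> lo=[4, 5, 8, 10, 14] hi=[25, 28, 28, 40, 45] -> (len(lo)=5, len(hi)=5, max(lo)=14)

Answer: (1,0,5) (1,1,5) (2,1,8) (2,2,8) (3,2,14) (3,3,10) (4,3,14) (4,4,10) (5,4,14) (5,5,14)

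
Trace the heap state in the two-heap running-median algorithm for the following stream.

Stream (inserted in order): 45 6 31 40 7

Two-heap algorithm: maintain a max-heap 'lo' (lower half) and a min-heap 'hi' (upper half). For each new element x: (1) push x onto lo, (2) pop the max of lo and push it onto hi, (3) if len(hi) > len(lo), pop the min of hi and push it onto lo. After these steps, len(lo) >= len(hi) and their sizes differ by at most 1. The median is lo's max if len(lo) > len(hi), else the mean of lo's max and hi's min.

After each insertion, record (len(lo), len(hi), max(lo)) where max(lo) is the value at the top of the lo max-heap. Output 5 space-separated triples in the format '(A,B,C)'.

Answer: (1,0,45) (1,1,6) (2,1,31) (2,2,31) (3,2,31)

Derivation:
Step 1: insert 45 -> lo=[45] hi=[] -> (len(lo)=1, len(hi)=0, max(lo)=45)
Step 2: insert 6 -> lo=[6] hi=[45] -> (len(lo)=1, len(hi)=1, max(lo)=6)
Step 3: insert 31 -> lo=[6, 31] hi=[45] -> (len(lo)=2, len(hi)=1, max(lo)=31)
Step 4: insert 40 -> lo=[6, 31] hi=[40, 45] -> (len(lo)=2, len(hi)=2, max(lo)=31)
Step 5: insert 7 -> lo=[6, 7, 31] hi=[40, 45] -> (len(lo)=3, len(hi)=2, max(lo)=31)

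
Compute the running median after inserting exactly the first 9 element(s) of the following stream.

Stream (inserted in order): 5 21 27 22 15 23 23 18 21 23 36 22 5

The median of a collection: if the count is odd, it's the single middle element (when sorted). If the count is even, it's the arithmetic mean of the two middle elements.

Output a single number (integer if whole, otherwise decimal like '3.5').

Answer: 21

Derivation:
Step 1: insert 5 -> lo=[5] (size 1, max 5) hi=[] (size 0) -> median=5
Step 2: insert 21 -> lo=[5] (size 1, max 5) hi=[21] (size 1, min 21) -> median=13
Step 3: insert 27 -> lo=[5, 21] (size 2, max 21) hi=[27] (size 1, min 27) -> median=21
Step 4: insert 22 -> lo=[5, 21] (size 2, max 21) hi=[22, 27] (size 2, min 22) -> median=21.5
Step 5: insert 15 -> lo=[5, 15, 21] (size 3, max 21) hi=[22, 27] (size 2, min 22) -> median=21
Step 6: insert 23 -> lo=[5, 15, 21] (size 3, max 21) hi=[22, 23, 27] (size 3, min 22) -> median=21.5
Step 7: insert 23 -> lo=[5, 15, 21, 22] (size 4, max 22) hi=[23, 23, 27] (size 3, min 23) -> median=22
Step 8: insert 18 -> lo=[5, 15, 18, 21] (size 4, max 21) hi=[22, 23, 23, 27] (size 4, min 22) -> median=21.5
Step 9: insert 21 -> lo=[5, 15, 18, 21, 21] (size 5, max 21) hi=[22, 23, 23, 27] (size 4, min 22) -> median=21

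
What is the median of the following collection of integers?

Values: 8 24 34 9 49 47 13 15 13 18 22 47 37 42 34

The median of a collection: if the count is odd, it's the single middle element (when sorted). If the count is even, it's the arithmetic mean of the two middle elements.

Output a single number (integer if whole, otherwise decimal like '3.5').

Answer: 24

Derivation:
Step 1: insert 8 -> lo=[8] (size 1, max 8) hi=[] (size 0) -> median=8
Step 2: insert 24 -> lo=[8] (size 1, max 8) hi=[24] (size 1, min 24) -> median=16
Step 3: insert 34 -> lo=[8, 24] (size 2, max 24) hi=[34] (size 1, min 34) -> median=24
Step 4: insert 9 -> lo=[8, 9] (size 2, max 9) hi=[24, 34] (size 2, min 24) -> median=16.5
Step 5: insert 49 -> lo=[8, 9, 24] (size 3, max 24) hi=[34, 49] (size 2, min 34) -> median=24
Step 6: insert 47 -> lo=[8, 9, 24] (size 3, max 24) hi=[34, 47, 49] (size 3, min 34) -> median=29
Step 7: insert 13 -> lo=[8, 9, 13, 24] (size 4, max 24) hi=[34, 47, 49] (size 3, min 34) -> median=24
Step 8: insert 15 -> lo=[8, 9, 13, 15] (size 4, max 15) hi=[24, 34, 47, 49] (size 4, min 24) -> median=19.5
Step 9: insert 13 -> lo=[8, 9, 13, 13, 15] (size 5, max 15) hi=[24, 34, 47, 49] (size 4, min 24) -> median=15
Step 10: insert 18 -> lo=[8, 9, 13, 13, 15] (size 5, max 15) hi=[18, 24, 34, 47, 49] (size 5, min 18) -> median=16.5
Step 11: insert 22 -> lo=[8, 9, 13, 13, 15, 18] (size 6, max 18) hi=[22, 24, 34, 47, 49] (size 5, min 22) -> median=18
Step 12: insert 47 -> lo=[8, 9, 13, 13, 15, 18] (size 6, max 18) hi=[22, 24, 34, 47, 47, 49] (size 6, min 22) -> median=20
Step 13: insert 37 -> lo=[8, 9, 13, 13, 15, 18, 22] (size 7, max 22) hi=[24, 34, 37, 47, 47, 49] (size 6, min 24) -> median=22
Step 14: insert 42 -> lo=[8, 9, 13, 13, 15, 18, 22] (size 7, max 22) hi=[24, 34, 37, 42, 47, 47, 49] (size 7, min 24) -> median=23
Step 15: insert 34 -> lo=[8, 9, 13, 13, 15, 18, 22, 24] (size 8, max 24) hi=[34, 34, 37, 42, 47, 47, 49] (size 7, min 34) -> median=24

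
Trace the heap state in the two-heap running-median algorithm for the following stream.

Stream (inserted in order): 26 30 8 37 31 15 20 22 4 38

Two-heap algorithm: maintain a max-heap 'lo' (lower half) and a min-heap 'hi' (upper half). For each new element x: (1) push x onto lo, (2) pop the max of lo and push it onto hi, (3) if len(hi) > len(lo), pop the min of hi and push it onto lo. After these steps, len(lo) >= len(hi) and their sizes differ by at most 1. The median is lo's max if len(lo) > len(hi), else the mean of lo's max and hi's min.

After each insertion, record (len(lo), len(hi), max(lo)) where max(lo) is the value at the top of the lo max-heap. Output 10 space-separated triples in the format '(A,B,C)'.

Answer: (1,0,26) (1,1,26) (2,1,26) (2,2,26) (3,2,30) (3,3,26) (4,3,26) (4,4,22) (5,4,22) (5,5,22)

Derivation:
Step 1: insert 26 -> lo=[26] hi=[] -> (len(lo)=1, len(hi)=0, max(lo)=26)
Step 2: insert 30 -> lo=[26] hi=[30] -> (len(lo)=1, len(hi)=1, max(lo)=26)
Step 3: insert 8 -> lo=[8, 26] hi=[30] -> (len(lo)=2, len(hi)=1, max(lo)=26)
Step 4: insert 37 -> lo=[8, 26] hi=[30, 37] -> (len(lo)=2, len(hi)=2, max(lo)=26)
Step 5: insert 31 -> lo=[8, 26, 30] hi=[31, 37] -> (len(lo)=3, len(hi)=2, max(lo)=30)
Step 6: insert 15 -> lo=[8, 15, 26] hi=[30, 31, 37] -> (len(lo)=3, len(hi)=3, max(lo)=26)
Step 7: insert 20 -> lo=[8, 15, 20, 26] hi=[30, 31, 37] -> (len(lo)=4, len(hi)=3, max(lo)=26)
Step 8: insert 22 -> lo=[8, 15, 20, 22] hi=[26, 30, 31, 37] -> (len(lo)=4, len(hi)=4, max(lo)=22)
Step 9: insert 4 -> lo=[4, 8, 15, 20, 22] hi=[26, 30, 31, 37] -> (len(lo)=5, len(hi)=4, max(lo)=22)
Step 10: insert 38 -> lo=[4, 8, 15, 20, 22] hi=[26, 30, 31, 37, 38] -> (len(lo)=5, len(hi)=5, max(lo)=22)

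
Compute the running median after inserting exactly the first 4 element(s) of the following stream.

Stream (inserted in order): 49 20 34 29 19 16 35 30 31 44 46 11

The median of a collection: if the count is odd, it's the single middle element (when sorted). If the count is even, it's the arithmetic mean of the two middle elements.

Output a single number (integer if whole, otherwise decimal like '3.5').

Answer: 31.5

Derivation:
Step 1: insert 49 -> lo=[49] (size 1, max 49) hi=[] (size 0) -> median=49
Step 2: insert 20 -> lo=[20] (size 1, max 20) hi=[49] (size 1, min 49) -> median=34.5
Step 3: insert 34 -> lo=[20, 34] (size 2, max 34) hi=[49] (size 1, min 49) -> median=34
Step 4: insert 29 -> lo=[20, 29] (size 2, max 29) hi=[34, 49] (size 2, min 34) -> median=31.5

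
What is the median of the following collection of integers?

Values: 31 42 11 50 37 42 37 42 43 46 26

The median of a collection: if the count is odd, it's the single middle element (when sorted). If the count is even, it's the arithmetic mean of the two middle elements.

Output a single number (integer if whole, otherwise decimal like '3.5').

Step 1: insert 31 -> lo=[31] (size 1, max 31) hi=[] (size 0) -> median=31
Step 2: insert 42 -> lo=[31] (size 1, max 31) hi=[42] (size 1, min 42) -> median=36.5
Step 3: insert 11 -> lo=[11, 31] (size 2, max 31) hi=[42] (size 1, min 42) -> median=31
Step 4: insert 50 -> lo=[11, 31] (size 2, max 31) hi=[42, 50] (size 2, min 42) -> median=36.5
Step 5: insert 37 -> lo=[11, 31, 37] (size 3, max 37) hi=[42, 50] (size 2, min 42) -> median=37
Step 6: insert 42 -> lo=[11, 31, 37] (size 3, max 37) hi=[42, 42, 50] (size 3, min 42) -> median=39.5
Step 7: insert 37 -> lo=[11, 31, 37, 37] (size 4, max 37) hi=[42, 42, 50] (size 3, min 42) -> median=37
Step 8: insert 42 -> lo=[11, 31, 37, 37] (size 4, max 37) hi=[42, 42, 42, 50] (size 4, min 42) -> median=39.5
Step 9: insert 43 -> lo=[11, 31, 37, 37, 42] (size 5, max 42) hi=[42, 42, 43, 50] (size 4, min 42) -> median=42
Step 10: insert 46 -> lo=[11, 31, 37, 37, 42] (size 5, max 42) hi=[42, 42, 43, 46, 50] (size 5, min 42) -> median=42
Step 11: insert 26 -> lo=[11, 26, 31, 37, 37, 42] (size 6, max 42) hi=[42, 42, 43, 46, 50] (size 5, min 42) -> median=42

Answer: 42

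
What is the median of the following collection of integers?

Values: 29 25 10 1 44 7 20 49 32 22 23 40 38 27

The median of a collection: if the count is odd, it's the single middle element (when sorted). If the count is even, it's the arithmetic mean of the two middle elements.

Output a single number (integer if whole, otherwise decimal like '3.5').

Step 1: insert 29 -> lo=[29] (size 1, max 29) hi=[] (size 0) -> median=29
Step 2: insert 25 -> lo=[25] (size 1, max 25) hi=[29] (size 1, min 29) -> median=27
Step 3: insert 10 -> lo=[10, 25] (size 2, max 25) hi=[29] (size 1, min 29) -> median=25
Step 4: insert 1 -> lo=[1, 10] (size 2, max 10) hi=[25, 29] (size 2, min 25) -> median=17.5
Step 5: insert 44 -> lo=[1, 10, 25] (size 3, max 25) hi=[29, 44] (size 2, min 29) -> median=25
Step 6: insert 7 -> lo=[1, 7, 10] (size 3, max 10) hi=[25, 29, 44] (size 3, min 25) -> median=17.5
Step 7: insert 20 -> lo=[1, 7, 10, 20] (size 4, max 20) hi=[25, 29, 44] (size 3, min 25) -> median=20
Step 8: insert 49 -> lo=[1, 7, 10, 20] (size 4, max 20) hi=[25, 29, 44, 49] (size 4, min 25) -> median=22.5
Step 9: insert 32 -> lo=[1, 7, 10, 20, 25] (size 5, max 25) hi=[29, 32, 44, 49] (size 4, min 29) -> median=25
Step 10: insert 22 -> lo=[1, 7, 10, 20, 22] (size 5, max 22) hi=[25, 29, 32, 44, 49] (size 5, min 25) -> median=23.5
Step 11: insert 23 -> lo=[1, 7, 10, 20, 22, 23] (size 6, max 23) hi=[25, 29, 32, 44, 49] (size 5, min 25) -> median=23
Step 12: insert 40 -> lo=[1, 7, 10, 20, 22, 23] (size 6, max 23) hi=[25, 29, 32, 40, 44, 49] (size 6, min 25) -> median=24
Step 13: insert 38 -> lo=[1, 7, 10, 20, 22, 23, 25] (size 7, max 25) hi=[29, 32, 38, 40, 44, 49] (size 6, min 29) -> median=25
Step 14: insert 27 -> lo=[1, 7, 10, 20, 22, 23, 25] (size 7, max 25) hi=[27, 29, 32, 38, 40, 44, 49] (size 7, min 27) -> median=26

Answer: 26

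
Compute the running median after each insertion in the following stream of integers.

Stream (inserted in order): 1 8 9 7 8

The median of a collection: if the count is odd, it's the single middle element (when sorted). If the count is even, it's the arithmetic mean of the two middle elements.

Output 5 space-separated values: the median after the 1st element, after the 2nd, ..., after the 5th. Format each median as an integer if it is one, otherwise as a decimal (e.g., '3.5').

Answer: 1 4.5 8 7.5 8

Derivation:
Step 1: insert 1 -> lo=[1] (size 1, max 1) hi=[] (size 0) -> median=1
Step 2: insert 8 -> lo=[1] (size 1, max 1) hi=[8] (size 1, min 8) -> median=4.5
Step 3: insert 9 -> lo=[1, 8] (size 2, max 8) hi=[9] (size 1, min 9) -> median=8
Step 4: insert 7 -> lo=[1, 7] (size 2, max 7) hi=[8, 9] (size 2, min 8) -> median=7.5
Step 5: insert 8 -> lo=[1, 7, 8] (size 3, max 8) hi=[8, 9] (size 2, min 8) -> median=8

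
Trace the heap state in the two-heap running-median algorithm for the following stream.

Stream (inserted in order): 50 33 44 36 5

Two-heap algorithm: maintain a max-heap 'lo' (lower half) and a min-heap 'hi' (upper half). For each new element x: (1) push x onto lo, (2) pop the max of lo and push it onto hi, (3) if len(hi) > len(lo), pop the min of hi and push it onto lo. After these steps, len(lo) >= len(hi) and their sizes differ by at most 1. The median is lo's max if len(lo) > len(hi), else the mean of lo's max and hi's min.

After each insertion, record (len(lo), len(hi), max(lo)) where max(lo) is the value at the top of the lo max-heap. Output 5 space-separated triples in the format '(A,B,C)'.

Answer: (1,0,50) (1,1,33) (2,1,44) (2,2,36) (3,2,36)

Derivation:
Step 1: insert 50 -> lo=[50] hi=[] -> (len(lo)=1, len(hi)=0, max(lo)=50)
Step 2: insert 33 -> lo=[33] hi=[50] -> (len(lo)=1, len(hi)=1, max(lo)=33)
Step 3: insert 44 -> lo=[33, 44] hi=[50] -> (len(lo)=2, len(hi)=1, max(lo)=44)
Step 4: insert 36 -> lo=[33, 36] hi=[44, 50] -> (len(lo)=2, len(hi)=2, max(lo)=36)
Step 5: insert 5 -> lo=[5, 33, 36] hi=[44, 50] -> (len(lo)=3, len(hi)=2, max(lo)=36)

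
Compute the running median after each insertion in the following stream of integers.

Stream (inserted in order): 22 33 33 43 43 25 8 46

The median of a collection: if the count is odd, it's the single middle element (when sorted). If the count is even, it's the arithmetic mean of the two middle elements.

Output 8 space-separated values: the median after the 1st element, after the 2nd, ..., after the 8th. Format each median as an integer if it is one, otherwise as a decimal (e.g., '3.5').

Answer: 22 27.5 33 33 33 33 33 33

Derivation:
Step 1: insert 22 -> lo=[22] (size 1, max 22) hi=[] (size 0) -> median=22
Step 2: insert 33 -> lo=[22] (size 1, max 22) hi=[33] (size 1, min 33) -> median=27.5
Step 3: insert 33 -> lo=[22, 33] (size 2, max 33) hi=[33] (size 1, min 33) -> median=33
Step 4: insert 43 -> lo=[22, 33] (size 2, max 33) hi=[33, 43] (size 2, min 33) -> median=33
Step 5: insert 43 -> lo=[22, 33, 33] (size 3, max 33) hi=[43, 43] (size 2, min 43) -> median=33
Step 6: insert 25 -> lo=[22, 25, 33] (size 3, max 33) hi=[33, 43, 43] (size 3, min 33) -> median=33
Step 7: insert 8 -> lo=[8, 22, 25, 33] (size 4, max 33) hi=[33, 43, 43] (size 3, min 33) -> median=33
Step 8: insert 46 -> lo=[8, 22, 25, 33] (size 4, max 33) hi=[33, 43, 43, 46] (size 4, min 33) -> median=33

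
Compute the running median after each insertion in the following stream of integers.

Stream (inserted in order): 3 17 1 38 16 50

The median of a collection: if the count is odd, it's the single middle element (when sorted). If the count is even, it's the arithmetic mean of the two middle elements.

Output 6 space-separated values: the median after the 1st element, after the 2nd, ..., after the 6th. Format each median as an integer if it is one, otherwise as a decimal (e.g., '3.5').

Answer: 3 10 3 10 16 16.5

Derivation:
Step 1: insert 3 -> lo=[3] (size 1, max 3) hi=[] (size 0) -> median=3
Step 2: insert 17 -> lo=[3] (size 1, max 3) hi=[17] (size 1, min 17) -> median=10
Step 3: insert 1 -> lo=[1, 3] (size 2, max 3) hi=[17] (size 1, min 17) -> median=3
Step 4: insert 38 -> lo=[1, 3] (size 2, max 3) hi=[17, 38] (size 2, min 17) -> median=10
Step 5: insert 16 -> lo=[1, 3, 16] (size 3, max 16) hi=[17, 38] (size 2, min 17) -> median=16
Step 6: insert 50 -> lo=[1, 3, 16] (size 3, max 16) hi=[17, 38, 50] (size 3, min 17) -> median=16.5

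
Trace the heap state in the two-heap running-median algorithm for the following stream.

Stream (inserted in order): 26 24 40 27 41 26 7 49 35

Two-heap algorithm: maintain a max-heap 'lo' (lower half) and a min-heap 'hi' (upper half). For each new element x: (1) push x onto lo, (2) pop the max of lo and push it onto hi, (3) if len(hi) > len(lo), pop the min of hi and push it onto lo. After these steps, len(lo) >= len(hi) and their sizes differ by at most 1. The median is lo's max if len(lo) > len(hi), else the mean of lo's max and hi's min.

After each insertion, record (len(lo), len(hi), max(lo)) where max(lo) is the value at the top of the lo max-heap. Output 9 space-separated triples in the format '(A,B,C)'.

Answer: (1,0,26) (1,1,24) (2,1,26) (2,2,26) (3,2,27) (3,3,26) (4,3,26) (4,4,26) (5,4,27)

Derivation:
Step 1: insert 26 -> lo=[26] hi=[] -> (len(lo)=1, len(hi)=0, max(lo)=26)
Step 2: insert 24 -> lo=[24] hi=[26] -> (len(lo)=1, len(hi)=1, max(lo)=24)
Step 3: insert 40 -> lo=[24, 26] hi=[40] -> (len(lo)=2, len(hi)=1, max(lo)=26)
Step 4: insert 27 -> lo=[24, 26] hi=[27, 40] -> (len(lo)=2, len(hi)=2, max(lo)=26)
Step 5: insert 41 -> lo=[24, 26, 27] hi=[40, 41] -> (len(lo)=3, len(hi)=2, max(lo)=27)
Step 6: insert 26 -> lo=[24, 26, 26] hi=[27, 40, 41] -> (len(lo)=3, len(hi)=3, max(lo)=26)
Step 7: insert 7 -> lo=[7, 24, 26, 26] hi=[27, 40, 41] -> (len(lo)=4, len(hi)=3, max(lo)=26)
Step 8: insert 49 -> lo=[7, 24, 26, 26] hi=[27, 40, 41, 49] -> (len(lo)=4, len(hi)=4, max(lo)=26)
Step 9: insert 35 -> lo=[7, 24, 26, 26, 27] hi=[35, 40, 41, 49] -> (len(lo)=5, len(hi)=4, max(lo)=27)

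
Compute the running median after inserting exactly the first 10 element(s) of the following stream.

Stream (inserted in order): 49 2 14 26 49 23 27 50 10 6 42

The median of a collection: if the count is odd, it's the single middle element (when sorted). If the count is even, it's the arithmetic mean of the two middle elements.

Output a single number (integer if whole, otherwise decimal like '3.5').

Answer: 24.5

Derivation:
Step 1: insert 49 -> lo=[49] (size 1, max 49) hi=[] (size 0) -> median=49
Step 2: insert 2 -> lo=[2] (size 1, max 2) hi=[49] (size 1, min 49) -> median=25.5
Step 3: insert 14 -> lo=[2, 14] (size 2, max 14) hi=[49] (size 1, min 49) -> median=14
Step 4: insert 26 -> lo=[2, 14] (size 2, max 14) hi=[26, 49] (size 2, min 26) -> median=20
Step 5: insert 49 -> lo=[2, 14, 26] (size 3, max 26) hi=[49, 49] (size 2, min 49) -> median=26
Step 6: insert 23 -> lo=[2, 14, 23] (size 3, max 23) hi=[26, 49, 49] (size 3, min 26) -> median=24.5
Step 7: insert 27 -> lo=[2, 14, 23, 26] (size 4, max 26) hi=[27, 49, 49] (size 3, min 27) -> median=26
Step 8: insert 50 -> lo=[2, 14, 23, 26] (size 4, max 26) hi=[27, 49, 49, 50] (size 4, min 27) -> median=26.5
Step 9: insert 10 -> lo=[2, 10, 14, 23, 26] (size 5, max 26) hi=[27, 49, 49, 50] (size 4, min 27) -> median=26
Step 10: insert 6 -> lo=[2, 6, 10, 14, 23] (size 5, max 23) hi=[26, 27, 49, 49, 50] (size 5, min 26) -> median=24.5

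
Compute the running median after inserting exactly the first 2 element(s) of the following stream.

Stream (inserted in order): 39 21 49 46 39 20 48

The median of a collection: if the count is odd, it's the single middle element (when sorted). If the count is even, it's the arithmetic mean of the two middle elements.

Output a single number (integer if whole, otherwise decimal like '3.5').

Step 1: insert 39 -> lo=[39] (size 1, max 39) hi=[] (size 0) -> median=39
Step 2: insert 21 -> lo=[21] (size 1, max 21) hi=[39] (size 1, min 39) -> median=30

Answer: 30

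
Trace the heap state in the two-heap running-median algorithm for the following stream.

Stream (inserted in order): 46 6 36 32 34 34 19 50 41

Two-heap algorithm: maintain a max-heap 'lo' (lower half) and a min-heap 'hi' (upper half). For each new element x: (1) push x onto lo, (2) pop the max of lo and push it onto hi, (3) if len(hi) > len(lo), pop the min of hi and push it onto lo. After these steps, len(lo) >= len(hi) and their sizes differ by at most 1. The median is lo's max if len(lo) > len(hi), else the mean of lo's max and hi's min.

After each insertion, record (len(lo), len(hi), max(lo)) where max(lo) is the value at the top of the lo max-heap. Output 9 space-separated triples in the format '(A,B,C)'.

Step 1: insert 46 -> lo=[46] hi=[] -> (len(lo)=1, len(hi)=0, max(lo)=46)
Step 2: insert 6 -> lo=[6] hi=[46] -> (len(lo)=1, len(hi)=1, max(lo)=6)
Step 3: insert 36 -> lo=[6, 36] hi=[46] -> (len(lo)=2, len(hi)=1, max(lo)=36)
Step 4: insert 32 -> lo=[6, 32] hi=[36, 46] -> (len(lo)=2, len(hi)=2, max(lo)=32)
Step 5: insert 34 -> lo=[6, 32, 34] hi=[36, 46] -> (len(lo)=3, len(hi)=2, max(lo)=34)
Step 6: insert 34 -> lo=[6, 32, 34] hi=[34, 36, 46] -> (len(lo)=3, len(hi)=3, max(lo)=34)
Step 7: insert 19 -> lo=[6, 19, 32, 34] hi=[34, 36, 46] -> (len(lo)=4, len(hi)=3, max(lo)=34)
Step 8: insert 50 -> lo=[6, 19, 32, 34] hi=[34, 36, 46, 50] -> (len(lo)=4, len(hi)=4, max(lo)=34)
Step 9: insert 41 -> lo=[6, 19, 32, 34, 34] hi=[36, 41, 46, 50] -> (len(lo)=5, len(hi)=4, max(lo)=34)

Answer: (1,0,46) (1,1,6) (2,1,36) (2,2,32) (3,2,34) (3,3,34) (4,3,34) (4,4,34) (5,4,34)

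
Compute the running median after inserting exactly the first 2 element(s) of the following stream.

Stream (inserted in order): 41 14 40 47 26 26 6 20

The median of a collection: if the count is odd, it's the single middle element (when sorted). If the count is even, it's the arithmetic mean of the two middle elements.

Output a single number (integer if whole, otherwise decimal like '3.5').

Step 1: insert 41 -> lo=[41] (size 1, max 41) hi=[] (size 0) -> median=41
Step 2: insert 14 -> lo=[14] (size 1, max 14) hi=[41] (size 1, min 41) -> median=27.5

Answer: 27.5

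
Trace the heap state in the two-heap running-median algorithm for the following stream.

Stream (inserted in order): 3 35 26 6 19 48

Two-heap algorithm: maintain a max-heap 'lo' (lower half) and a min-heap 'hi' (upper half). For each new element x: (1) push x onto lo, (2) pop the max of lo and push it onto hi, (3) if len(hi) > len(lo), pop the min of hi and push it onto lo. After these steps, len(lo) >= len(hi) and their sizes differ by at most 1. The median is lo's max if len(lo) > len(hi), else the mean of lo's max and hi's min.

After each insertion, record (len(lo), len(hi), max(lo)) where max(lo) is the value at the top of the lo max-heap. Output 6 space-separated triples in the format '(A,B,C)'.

Step 1: insert 3 -> lo=[3] hi=[] -> (len(lo)=1, len(hi)=0, max(lo)=3)
Step 2: insert 35 -> lo=[3] hi=[35] -> (len(lo)=1, len(hi)=1, max(lo)=3)
Step 3: insert 26 -> lo=[3, 26] hi=[35] -> (len(lo)=2, len(hi)=1, max(lo)=26)
Step 4: insert 6 -> lo=[3, 6] hi=[26, 35] -> (len(lo)=2, len(hi)=2, max(lo)=6)
Step 5: insert 19 -> lo=[3, 6, 19] hi=[26, 35] -> (len(lo)=3, len(hi)=2, max(lo)=19)
Step 6: insert 48 -> lo=[3, 6, 19] hi=[26, 35, 48] -> (len(lo)=3, len(hi)=3, max(lo)=19)

Answer: (1,0,3) (1,1,3) (2,1,26) (2,2,6) (3,2,19) (3,3,19)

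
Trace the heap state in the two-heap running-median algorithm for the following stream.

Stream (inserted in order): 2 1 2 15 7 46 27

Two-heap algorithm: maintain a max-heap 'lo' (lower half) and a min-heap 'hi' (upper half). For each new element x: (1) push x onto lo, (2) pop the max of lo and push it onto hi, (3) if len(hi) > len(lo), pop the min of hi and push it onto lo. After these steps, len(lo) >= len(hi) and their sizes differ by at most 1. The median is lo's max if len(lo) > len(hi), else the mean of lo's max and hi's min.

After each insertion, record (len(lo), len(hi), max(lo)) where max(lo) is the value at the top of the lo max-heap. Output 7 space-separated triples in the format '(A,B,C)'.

Step 1: insert 2 -> lo=[2] hi=[] -> (len(lo)=1, len(hi)=0, max(lo)=2)
Step 2: insert 1 -> lo=[1] hi=[2] -> (len(lo)=1, len(hi)=1, max(lo)=1)
Step 3: insert 2 -> lo=[1, 2] hi=[2] -> (len(lo)=2, len(hi)=1, max(lo)=2)
Step 4: insert 15 -> lo=[1, 2] hi=[2, 15] -> (len(lo)=2, len(hi)=2, max(lo)=2)
Step 5: insert 7 -> lo=[1, 2, 2] hi=[7, 15] -> (len(lo)=3, len(hi)=2, max(lo)=2)
Step 6: insert 46 -> lo=[1, 2, 2] hi=[7, 15, 46] -> (len(lo)=3, len(hi)=3, max(lo)=2)
Step 7: insert 27 -> lo=[1, 2, 2, 7] hi=[15, 27, 46] -> (len(lo)=4, len(hi)=3, max(lo)=7)

Answer: (1,0,2) (1,1,1) (2,1,2) (2,2,2) (3,2,2) (3,3,2) (4,3,7)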